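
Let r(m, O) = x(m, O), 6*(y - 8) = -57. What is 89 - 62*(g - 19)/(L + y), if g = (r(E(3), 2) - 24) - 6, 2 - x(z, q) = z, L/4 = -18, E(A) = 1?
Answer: 2377/49 ≈ 48.510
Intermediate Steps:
y = -3/2 (y = 8 + (⅙)*(-57) = 8 - 19/2 = -3/2 ≈ -1.5000)
L = -72 (L = 4*(-18) = -72)
x(z, q) = 2 - z
r(m, O) = 2 - m
g = -29 (g = ((2 - 1*1) - 24) - 6 = ((2 - 1) - 24) - 6 = (1 - 24) - 6 = -23 - 6 = -29)
89 - 62*(g - 19)/(L + y) = 89 - 62*(-29 - 19)/(-72 - 3/2) = 89 - (-2976)/(-147/2) = 89 - (-2976)*(-2)/147 = 89 - 62*32/49 = 89 - 1984/49 = 2377/49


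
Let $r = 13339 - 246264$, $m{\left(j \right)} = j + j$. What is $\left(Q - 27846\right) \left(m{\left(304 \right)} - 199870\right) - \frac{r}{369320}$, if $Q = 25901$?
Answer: $\frac{4089581560335}{10552} \approx 3.8756 \cdot 10^{8}$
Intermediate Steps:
$m{\left(j \right)} = 2 j$
$r = -232925$ ($r = 13339 - 246264 = -232925$)
$\left(Q - 27846\right) \left(m{\left(304 \right)} - 199870\right) - \frac{r}{369320} = \left(25901 - 27846\right) \left(2 \cdot 304 - 199870\right) - - \frac{232925}{369320} = \left(25901 - 27846\right) \left(608 - 199870\right) - \left(-232925\right) \frac{1}{369320} = \left(-1945\right) \left(-199262\right) - - \frac{6655}{10552} = 387564590 + \frac{6655}{10552} = \frac{4089581560335}{10552}$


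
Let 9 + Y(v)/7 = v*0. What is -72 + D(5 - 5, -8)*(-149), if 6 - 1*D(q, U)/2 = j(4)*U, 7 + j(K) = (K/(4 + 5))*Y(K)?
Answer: 81580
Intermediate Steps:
Y(v) = -63 (Y(v) = -63 + 7*(v*0) = -63 + 7*0 = -63 + 0 = -63)
j(K) = -7 - 7*K (j(K) = -7 + (K/(4 + 5))*(-63) = -7 + (K/9)*(-63) = -7 - 7*K)
D(q, U) = 12 + 70*U (D(q, U) = 12 - 2*(-7 - 7*4)*U = 12 - 2*(-7 - 28)*U = 12 - (-70)*U = 12 + 70*U)
-72 + D(5 - 5, -8)*(-149) = -72 + (12 + 70*(-8))*(-149) = -72 + (12 - 560)*(-149) = -72 - 548*(-149) = -72 + 81652 = 81580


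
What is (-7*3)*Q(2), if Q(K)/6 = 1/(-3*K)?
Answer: 21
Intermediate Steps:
Q(K) = -2/K (Q(K) = 6/((-3*K)) = 6*(-1/(3*K)) = -2/K)
(-7*3)*Q(2) = (-7*3)*(-2/2) = -(-42)/2 = -21*(-1) = 21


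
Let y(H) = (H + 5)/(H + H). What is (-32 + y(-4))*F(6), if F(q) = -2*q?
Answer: 771/2 ≈ 385.50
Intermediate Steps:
y(H) = (5 + H)/(2*H) (y(H) = (5 + H)/((2*H)) = (5 + H)*(1/(2*H)) = (5 + H)/(2*H))
(-32 + y(-4))*F(6) = (-32 + (1/2)*(5 - 4)/(-4))*(-2*6) = (-32 + (1/2)*(-1/4)*1)*(-12) = (-32 - 1/8)*(-12) = -257/8*(-12) = 771/2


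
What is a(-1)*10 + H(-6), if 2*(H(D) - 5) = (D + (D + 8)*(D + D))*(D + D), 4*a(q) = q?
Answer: 365/2 ≈ 182.50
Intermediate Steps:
a(q) = q/4
H(D) = 5 + D*(D + 2*D*(8 + D)) (H(D) = 5 + ((D + (D + 8)*(D + D))*(D + D))/2 = 5 + ((D + (8 + D)*(2*D))*(2*D))/2 = 5 + ((D + 2*D*(8 + D))*(2*D))/2 = 5 + (2*D*(D + 2*D*(8 + D)))/2 = 5 + D*(D + 2*D*(8 + D)))
a(-1)*10 + H(-6) = ((¼)*(-1))*10 + (5 + 2*(-6)³ + 17*(-6)²) = -¼*10 + (5 + 2*(-216) + 17*36) = -5/2 + (5 - 432 + 612) = -5/2 + 185 = 365/2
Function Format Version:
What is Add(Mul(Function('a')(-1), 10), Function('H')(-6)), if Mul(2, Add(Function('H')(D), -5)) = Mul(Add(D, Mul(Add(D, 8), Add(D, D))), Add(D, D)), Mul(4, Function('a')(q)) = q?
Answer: Rational(365, 2) ≈ 182.50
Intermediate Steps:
Function('a')(q) = Mul(Rational(1, 4), q)
Function('H')(D) = Add(5, Mul(D, Add(D, Mul(2, D, Add(8, D))))) (Function('H')(D) = Add(5, Mul(Rational(1, 2), Mul(Add(D, Mul(Add(D, 8), Add(D, D))), Add(D, D)))) = Add(5, Mul(Rational(1, 2), Mul(Add(D, Mul(Add(8, D), Mul(2, D))), Mul(2, D)))) = Add(5, Mul(Rational(1, 2), Mul(Add(D, Mul(2, D, Add(8, D))), Mul(2, D)))) = Add(5, Mul(Rational(1, 2), Mul(2, D, Add(D, Mul(2, D, Add(8, D)))))) = Add(5, Mul(D, Add(D, Mul(2, D, Add(8, D))))))
Add(Mul(Function('a')(-1), 10), Function('H')(-6)) = Add(Mul(Mul(Rational(1, 4), -1), 10), Add(5, Mul(2, Pow(-6, 3)), Mul(17, Pow(-6, 2)))) = Add(Mul(Rational(-1, 4), 10), Add(5, Mul(2, -216), Mul(17, 36))) = Add(Rational(-5, 2), Add(5, -432, 612)) = Add(Rational(-5, 2), 185) = Rational(365, 2)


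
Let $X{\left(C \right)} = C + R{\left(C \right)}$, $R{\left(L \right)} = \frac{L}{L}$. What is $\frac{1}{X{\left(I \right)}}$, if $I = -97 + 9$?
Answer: $- \frac{1}{87} \approx -0.011494$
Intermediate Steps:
$R{\left(L \right)} = 1$
$I = -88$
$X{\left(C \right)} = 1 + C$ ($X{\left(C \right)} = C + 1 = 1 + C$)
$\frac{1}{X{\left(I \right)}} = \frac{1}{1 - 88} = \frac{1}{-87} = - \frac{1}{87}$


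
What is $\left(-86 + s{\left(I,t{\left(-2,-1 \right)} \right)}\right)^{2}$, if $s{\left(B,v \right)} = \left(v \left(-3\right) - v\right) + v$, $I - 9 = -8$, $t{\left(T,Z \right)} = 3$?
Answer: $9025$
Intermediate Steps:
$I = 1$ ($I = 9 - 8 = 1$)
$s{\left(B,v \right)} = - 3 v$ ($s{\left(B,v \right)} = \left(- 3 v - v\right) + v = - 4 v + v = - 3 v$)
$\left(-86 + s{\left(I,t{\left(-2,-1 \right)} \right)}\right)^{2} = \left(-86 - 9\right)^{2} = \left(-95\right)^{2} = 9025$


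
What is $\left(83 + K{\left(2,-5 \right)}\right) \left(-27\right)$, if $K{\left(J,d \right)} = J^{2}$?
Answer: $-2349$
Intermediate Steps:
$\left(83 + K{\left(2,-5 \right)}\right) \left(-27\right) = \left(83 + 2^{2}\right) \left(-27\right) = \left(83 + 4\right) \left(-27\right) = 87 \left(-27\right) = -2349$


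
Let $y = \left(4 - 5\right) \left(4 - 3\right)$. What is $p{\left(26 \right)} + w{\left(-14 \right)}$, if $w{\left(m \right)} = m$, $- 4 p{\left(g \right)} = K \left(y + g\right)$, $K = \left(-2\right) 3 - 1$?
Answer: $\frac{119}{4} \approx 29.75$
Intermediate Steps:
$K = -7$ ($K = -6 - 1 = -7$)
$y = -1$ ($y = \left(-1\right) 1 = -1$)
$p{\left(g \right)} = - \frac{7}{4} + \frac{7 g}{4}$ ($p{\left(g \right)} = - \frac{\left(-7\right) \left(-1 + g\right)}{4} = - \frac{7 - 7 g}{4} = - \frac{7}{4} + \frac{7 g}{4}$)
$p{\left(26 \right)} + w{\left(-14 \right)} = \left(- \frac{7}{4} + \frac{7}{4} \cdot 26\right) - 14 = \left(- \frac{7}{4} + \frac{91}{2}\right) - 14 = \frac{175}{4} - 14 = \frac{119}{4}$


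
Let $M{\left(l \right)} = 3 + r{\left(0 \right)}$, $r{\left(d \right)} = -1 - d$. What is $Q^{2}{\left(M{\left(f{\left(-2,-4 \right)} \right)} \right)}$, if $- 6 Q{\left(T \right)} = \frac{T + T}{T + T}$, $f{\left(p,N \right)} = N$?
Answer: $\frac{1}{36} \approx 0.027778$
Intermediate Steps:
$M{\left(l \right)} = 2$ ($M{\left(l \right)} = 3 - 1 = 2$)
$Q{\left(T \right)} = - \frac{1}{6}$ ($Q{\left(T \right)} = - \frac{\left(T + T\right) \frac{1}{T + T}}{6} = - \frac{2 T \frac{1}{2 T}}{6} = \left(- \frac{1}{6}\right) 1 = - \frac{1}{6}$)
$Q^{2}{\left(M{\left(f{\left(-2,-4 \right)} \right)} \right)} = \left(- \frac{1}{6}\right)^{2} = \frac{1}{36}$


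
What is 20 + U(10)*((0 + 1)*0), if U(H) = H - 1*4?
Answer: 20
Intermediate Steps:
U(H) = -4 + H (U(H) = H - 4 = -4 + H)
20 + U(10)*((0 + 1)*0) = 20 + (-4 + 10)*((0 + 1)*0) = 20 + 6*(1*0) = 20 + 6*0 = 20 + 0 = 20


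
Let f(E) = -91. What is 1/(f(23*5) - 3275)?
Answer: -1/3366 ≈ -0.00029709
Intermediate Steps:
1/(f(23*5) - 3275) = 1/(-91 - 3275) = 1/(-3366) = -1/3366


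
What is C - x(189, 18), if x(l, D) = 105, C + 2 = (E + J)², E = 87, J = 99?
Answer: 34489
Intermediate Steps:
C = 34594 (C = -2 + (87 + 99)² = -2 + 186² = -2 + 34596 = 34594)
C - x(189, 18) = 34594 - 1*105 = 34594 - 105 = 34489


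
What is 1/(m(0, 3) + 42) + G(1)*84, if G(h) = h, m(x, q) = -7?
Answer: 2941/35 ≈ 84.029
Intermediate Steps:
1/(m(0, 3) + 42) + G(1)*84 = 1/(-7 + 42) + 1*84 = 1/35 + 84 = 2941/35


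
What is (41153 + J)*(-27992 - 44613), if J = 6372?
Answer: -3450552625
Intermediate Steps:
(41153 + J)*(-27992 - 44613) = (41153 + 6372)*(-27992 - 44613) = 47525*(-72605) = -3450552625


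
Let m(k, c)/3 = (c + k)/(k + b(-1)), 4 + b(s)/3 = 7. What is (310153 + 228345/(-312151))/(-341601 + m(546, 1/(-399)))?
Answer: -26865979560345/29589872865407 ≈ -0.90794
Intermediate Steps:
b(s) = 9 (b(s) = -12 + 3*7 = -12 + 21 = 9)
m(k, c) = 3*(c + k)/(9 + k) (m(k, c) = 3*((c + k)/(k + 9)) = 3*((c + k)/(9 + k)) = 3*(c + k)/(9 + k))
(310153 + 228345/(-312151))/(-341601 + m(546, 1/(-399))) = (310153 + 228345/(-312151))/(-341601 + 3*(1/(-399) + 546)/(9 + 546)) = (310153 + 228345*(-1/312151))/(-341601 + 3*(-1/399 + 546)/555) = (310153 - 228345/312151)/(-341601 + 3*(1/555)*(217853/399)) = 96814340758/(312151*(-341601 + 217853/73815)) = 96814340758/(312151*(-25215059962/73815)) = (96814340758/312151)*(-73815/25215059962) = -26865979560345/29589872865407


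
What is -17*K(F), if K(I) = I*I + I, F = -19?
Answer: -5814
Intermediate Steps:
K(I) = I + I**2 (K(I) = I**2 + I = I + I**2)
-17*K(F) = -(-323)*(1 - 19) = -(-323)*(-18) = -17*342 = -5814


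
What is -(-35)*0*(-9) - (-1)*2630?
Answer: 2630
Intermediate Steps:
-(-35)*0*(-9) - (-1)*2630 = -5*0*(-9) - 1*(-2630) = 0*(-9) + 2630 = 0 + 2630 = 2630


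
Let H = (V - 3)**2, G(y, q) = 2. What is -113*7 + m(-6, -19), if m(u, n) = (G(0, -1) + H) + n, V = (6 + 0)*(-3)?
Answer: -367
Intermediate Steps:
V = -18 (V = 6*(-3) = -18)
H = 441 (H = (-18 - 3)**2 = (-21)**2 = 441)
m(u, n) = 443 + n (m(u, n) = (2 + 441) + n = 443 + n)
-113*7 + m(-6, -19) = -113*7 + (443 - 19) = -791 + 424 = -367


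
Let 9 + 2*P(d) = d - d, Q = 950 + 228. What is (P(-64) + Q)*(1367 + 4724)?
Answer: 14295577/2 ≈ 7.1478e+6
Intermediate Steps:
Q = 1178
P(d) = -9/2 (P(d) = -9/2 + (d - d)/2 = -9/2 + (1/2)*0 = -9/2 + 0 = -9/2)
(P(-64) + Q)*(1367 + 4724) = (-9/2 + 1178)*(1367 + 4724) = (2347/2)*6091 = 14295577/2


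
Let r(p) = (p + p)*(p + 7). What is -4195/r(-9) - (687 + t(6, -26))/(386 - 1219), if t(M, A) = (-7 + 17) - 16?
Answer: -3469919/29988 ≈ -115.71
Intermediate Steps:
t(M, A) = -6 (t(M, A) = 10 - 16 = -6)
r(p) = 2*p*(7 + p) (r(p) = (2*p)*(7 + p) = 2*p*(7 + p))
-4195/r(-9) - (687 + t(6, -26))/(386 - 1219) = -4195*(-1/(18*(7 - 9))) - (687 - 6)/(386 - 1219) = -4195/(2*(-9)*(-2)) - 681/(-833) = -4195/36 - 681*(-1)/833 = -4195*1/36 - 1*(-681/833) = -4195/36 + 681/833 = -3469919/29988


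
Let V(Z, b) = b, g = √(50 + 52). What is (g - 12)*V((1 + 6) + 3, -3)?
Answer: 36 - 3*√102 ≈ 5.7015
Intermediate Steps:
g = √102 ≈ 10.100
(g - 12)*V((1 + 6) + 3, -3) = (√102 - 12)*(-3) = (-12 + √102)*(-3) = 36 - 3*√102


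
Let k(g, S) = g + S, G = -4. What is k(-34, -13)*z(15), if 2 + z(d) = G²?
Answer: -658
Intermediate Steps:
k(g, S) = S + g
z(d) = 14 (z(d) = -2 + (-4)² = -2 + 16 = 14)
k(-34, -13)*z(15) = (-13 - 34)*14 = -47*14 = -658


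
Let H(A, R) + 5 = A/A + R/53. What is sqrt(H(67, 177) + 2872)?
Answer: 3*sqrt(896177)/53 ≈ 53.585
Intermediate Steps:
H(A, R) = -4 + R/53 (H(A, R) = -5 + (A/A + R/53) = -5 + (1 + R*(1/53)) = -5 + (1 + R/53) = -4 + R/53)
sqrt(H(67, 177) + 2872) = sqrt((-4 + (1/53)*177) + 2872) = sqrt((-4 + 177/53) + 2872) = sqrt(-35/53 + 2872) = sqrt(152181/53) = 3*sqrt(896177)/53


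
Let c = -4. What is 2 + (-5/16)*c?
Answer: 13/4 ≈ 3.2500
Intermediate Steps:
2 + (-5/16)*c = 2 - 5/16*(-4) = 2 + 5/4 = 13/4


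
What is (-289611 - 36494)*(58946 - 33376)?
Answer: -8338504850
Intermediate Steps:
(-289611 - 36494)*(58946 - 33376) = -326105*25570 = -8338504850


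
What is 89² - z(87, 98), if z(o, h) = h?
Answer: 7823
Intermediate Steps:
89² - z(87, 98) = 89² - 1*98 = 7921 - 98 = 7823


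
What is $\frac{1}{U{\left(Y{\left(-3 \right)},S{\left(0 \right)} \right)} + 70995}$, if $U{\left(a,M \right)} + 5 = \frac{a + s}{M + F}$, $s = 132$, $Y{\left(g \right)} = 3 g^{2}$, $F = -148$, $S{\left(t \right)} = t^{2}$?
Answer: $\frac{148}{10506361} \approx 1.4087 \cdot 10^{-5}$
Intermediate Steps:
$U{\left(a,M \right)} = -5 + \frac{132 + a}{-148 + M}$ ($U{\left(a,M \right)} = -5 + \frac{a + 132}{M - 148} = -5 + \frac{132 + a}{-148 + M}$)
$\frac{1}{U{\left(Y{\left(-3 \right)},S{\left(0 \right)} \right)} + 70995} = \frac{1}{\frac{872 + 3 \left(-3\right)^{2} - 5 \cdot 0^{2}}{-148 + 0^{2}} + 70995} = \frac{1}{\frac{872 + 3 \cdot 9 - 0}{-148 + 0} + 70995} = \frac{1}{\frac{872 + 27 + 0}{-148} + 70995} = \frac{1}{\left(- \frac{1}{148}\right) 899 + 70995} = \frac{1}{- \frac{899}{148} + 70995} = \frac{1}{\frac{10506361}{148}} = \frac{148}{10506361}$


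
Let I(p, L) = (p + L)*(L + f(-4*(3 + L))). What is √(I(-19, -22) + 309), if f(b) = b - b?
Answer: √1211 ≈ 34.799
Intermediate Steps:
f(b) = 0
I(p, L) = L*(L + p) (I(p, L) = (p + L)*(L + 0) = (L + p)*L = L*(L + p))
√(I(-19, -22) + 309) = √(-22*(-22 - 19) + 309) = √(-22*(-41) + 309) = √(902 + 309) = √1211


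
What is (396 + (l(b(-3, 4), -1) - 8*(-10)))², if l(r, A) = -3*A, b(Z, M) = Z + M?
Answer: 229441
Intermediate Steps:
b(Z, M) = M + Z
(396 + (l(b(-3, 4), -1) - 8*(-10)))² = (396 + (-3*(-1) - 8*(-10)))² = (396 + (3 + 80))² = (396 + 83)² = 479² = 229441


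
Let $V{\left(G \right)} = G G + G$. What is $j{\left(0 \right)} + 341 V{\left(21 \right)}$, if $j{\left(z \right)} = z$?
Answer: $157542$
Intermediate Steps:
$V{\left(G \right)} = G + G^{2}$ ($V{\left(G \right)} = G^{2} + G = G + G^{2}$)
$j{\left(0 \right)} + 341 V{\left(21 \right)} = 0 + 341 \cdot 21 \left(1 + 21\right) = 0 + 341 \cdot 21 \cdot 22 = 0 + 341 \cdot 462 = 0 + 157542 = 157542$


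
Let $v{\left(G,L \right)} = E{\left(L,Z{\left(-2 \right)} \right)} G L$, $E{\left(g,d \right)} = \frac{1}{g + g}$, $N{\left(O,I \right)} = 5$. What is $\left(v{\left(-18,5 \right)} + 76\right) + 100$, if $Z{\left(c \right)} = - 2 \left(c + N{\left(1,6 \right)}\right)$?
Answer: $167$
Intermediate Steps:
$Z{\left(c \right)} = -10 - 2 c$ ($Z{\left(c \right)} = - 2 \left(c + 5\right) = - 2 \left(5 + c\right) = -10 - 2 c$)
$E{\left(g,d \right)} = \frac{1}{2 g}$
$v{\left(G,L \right)} = \frac{G}{2}$ ($v{\left(G,L \right)} = \frac{1}{2 L} G L = \frac{G}{2 L} L = \frac{G}{2}$)
$\left(v{\left(-18,5 \right)} + 76\right) + 100 = \left(\frac{1}{2} \left(-18\right) + 76\right) + 100 = \left(-9 + 76\right) + 100 = 67 + 100 = 167$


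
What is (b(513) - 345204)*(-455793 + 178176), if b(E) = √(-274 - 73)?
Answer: 95834498868 - 277617*I*√347 ≈ 9.5834e+10 - 5.1714e+6*I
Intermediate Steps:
b(E) = I*√347 (b(E) = √(-347) = I*√347)
(b(513) - 345204)*(-455793 + 178176) = (I*√347 - 345204)*(-455793 + 178176) = (-345204 + I*√347)*(-277617) = 95834498868 - 277617*I*√347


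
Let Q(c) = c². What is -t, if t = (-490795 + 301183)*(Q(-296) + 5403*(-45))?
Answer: -29488268628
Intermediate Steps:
t = 29488268628 (t = (-490795 + 301183)*((-296)² + 5403*(-45)) = -189612*(87616 - 243135) = -189612*(-155519) = 29488268628)
-t = -1*29488268628 = -29488268628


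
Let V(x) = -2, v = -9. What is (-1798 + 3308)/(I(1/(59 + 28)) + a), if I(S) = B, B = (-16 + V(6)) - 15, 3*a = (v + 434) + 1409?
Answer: 906/347 ≈ 2.6110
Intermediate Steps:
a = 1834/3 (a = ((-9 + 434) + 1409)/3 = (425 + 1409)/3 = (1/3)*1834 = 1834/3 ≈ 611.33)
B = -33 (B = (-16 - 2) - 15 = -18 - 15 = -33)
I(S) = -33
(-1798 + 3308)/(I(1/(59 + 28)) + a) = (-1798 + 3308)/(-33 + 1834/3) = 1510/(1735/3) = 1510*(3/1735) = 906/347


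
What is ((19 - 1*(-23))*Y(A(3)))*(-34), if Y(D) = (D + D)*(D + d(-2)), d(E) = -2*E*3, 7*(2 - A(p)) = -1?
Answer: -605880/7 ≈ -86554.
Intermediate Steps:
A(p) = 15/7 (A(p) = 2 - ⅐*(-1) = 2 + ⅐ = 15/7)
d(E) = -6*E
Y(D) = 2*D*(12 + D) (Y(D) = (D + D)*(D - 6*(-2)) = (2*D)*(D + 12) = (2*D)*(12 + D) = 2*D*(12 + D))
((19 - 1*(-23))*Y(A(3)))*(-34) = ((19 - 1*(-23))*(2*(15/7)*(12 + 15/7)))*(-34) = ((19 + 23)*(2*(15/7)*(99/7)))*(-34) = (42*(2970/49))*(-34) = (17820/7)*(-34) = -605880/7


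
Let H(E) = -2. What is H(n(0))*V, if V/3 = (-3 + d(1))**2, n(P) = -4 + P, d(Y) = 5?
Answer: -24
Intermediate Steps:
V = 12 (V = 3*(-3 + 5)**2 = 3*2**2 = 3*4 = 12)
H(n(0))*V = -2*12 = -24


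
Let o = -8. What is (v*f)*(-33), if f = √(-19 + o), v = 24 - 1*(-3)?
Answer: -2673*I*√3 ≈ -4629.8*I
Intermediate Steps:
v = 27 (v = 24 + 3 = 27)
f = 3*I*√3 (f = √(-19 - 8) = √(-27) = 3*I*√3 ≈ 5.1962*I)
(v*f)*(-33) = (27*(3*I*√3))*(-33) = (81*I*√3)*(-33) = -2673*I*√3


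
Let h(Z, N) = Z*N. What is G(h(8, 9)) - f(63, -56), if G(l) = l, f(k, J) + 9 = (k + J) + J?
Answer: 130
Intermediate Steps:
f(k, J) = -9 + k + 2*J (f(k, J) = -9 + ((k + J) + J) = -9 + ((J + k) + J) = -9 + (k + 2*J) = -9 + k + 2*J)
h(Z, N) = N*Z
G(h(8, 9)) - f(63, -56) = 9*8 - (-9 + 63 + 2*(-56)) = 72 - (-9 + 63 - 112) = 72 - 1*(-58) = 72 + 58 = 130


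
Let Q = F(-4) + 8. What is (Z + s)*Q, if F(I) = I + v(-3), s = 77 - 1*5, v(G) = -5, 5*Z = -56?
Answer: -304/5 ≈ -60.800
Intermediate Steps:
Z = -56/5 (Z = (1/5)*(-56) = -56/5 ≈ -11.200)
s = 72 (s = 77 - 5 = 72)
F(I) = -5 + I (F(I) = I - 5 = -5 + I)
Q = -1 (Q = (-5 - 4) + 8 = -9 + 8 = -1)
(Z + s)*Q = (-56/5 + 72)*(-1) = (304/5)*(-1) = -304/5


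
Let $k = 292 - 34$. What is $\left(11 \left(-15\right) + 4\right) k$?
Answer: $-41538$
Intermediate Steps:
$k = 258$
$\left(11 \left(-15\right) + 4\right) k = \left(11 \left(-15\right) + 4\right) 258 = \left(-165 + 4\right) 258 = \left(-161\right) 258 = -41538$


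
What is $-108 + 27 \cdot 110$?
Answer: $2862$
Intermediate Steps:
$-108 + 27 \cdot 110 = -108 + 2970 = 2862$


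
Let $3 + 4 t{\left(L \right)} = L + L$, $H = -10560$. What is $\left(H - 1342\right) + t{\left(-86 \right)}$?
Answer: $- \frac{47783}{4} \approx -11946.0$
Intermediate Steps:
$t{\left(L \right)} = - \frac{3}{4} + \frac{L}{2}$ ($t{\left(L \right)} = - \frac{3}{4} + \frac{L + L}{4} = - \frac{3}{4} + \frac{2 L}{4} = - \frac{3}{4} + \frac{L}{2}$)
$\left(H - 1342\right) + t{\left(-86 \right)} = \left(-10560 - 1342\right) + \left(- \frac{3}{4} + \frac{1}{2} \left(-86\right)\right) = -11902 - \frac{175}{4} = - \frac{47783}{4}$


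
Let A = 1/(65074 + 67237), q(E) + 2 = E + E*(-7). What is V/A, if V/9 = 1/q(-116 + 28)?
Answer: 1190799/526 ≈ 2263.9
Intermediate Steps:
q(E) = -2 - 6*E (q(E) = -2 + (E + E*(-7)) = -2 + (E - 7*E) = -2 - 6*E)
V = 9/526 (V = 9/(-2 - 6*(-116 + 28)) = 9/(-2 - 6*(-88)) = 9/(-2 + 528) = 9/526 ≈ 0.017110)
A = 1/132311 ≈ 7.5580e-6
V/A = 9/(526*(1/132311)) = (9/526)*132311 = 1190799/526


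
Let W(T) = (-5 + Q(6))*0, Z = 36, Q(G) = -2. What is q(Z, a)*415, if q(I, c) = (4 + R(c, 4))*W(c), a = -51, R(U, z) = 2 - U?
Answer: 0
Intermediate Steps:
W(T) = 0 (W(T) = (-5 - 2)*0 = -7*0 = 0)
q(I, c) = 0 (q(I, c) = (4 + (2 - c))*0 = (6 - c)*0 = 0)
q(Z, a)*415 = 0*415 = 0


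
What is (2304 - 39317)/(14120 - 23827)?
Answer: 37013/9707 ≈ 3.8130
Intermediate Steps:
(2304 - 39317)/(14120 - 23827) = -37013/(-9707) = -37013*(-1/9707) = 37013/9707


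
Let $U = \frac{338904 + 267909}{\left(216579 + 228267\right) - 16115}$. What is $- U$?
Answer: $- \frac{606813}{428731} \approx -1.4154$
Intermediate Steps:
$U = \frac{606813}{428731}$ ($U = \frac{606813}{444846 - 16115} = \frac{606813}{428731} \approx 1.4154$)
$- U = \left(-1\right) \frac{606813}{428731} = - \frac{606813}{428731}$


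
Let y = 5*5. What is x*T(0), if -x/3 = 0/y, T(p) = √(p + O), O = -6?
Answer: 0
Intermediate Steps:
y = 25
T(p) = √(-6 + p) (T(p) = √(p - 6) = √(-6 + p))
x = 0 (x = -0/25 = -3*0 = 0)
x*T(0) = 0*√(-6 + 0) = 0*√(-6) = 0*(I*√6) = 0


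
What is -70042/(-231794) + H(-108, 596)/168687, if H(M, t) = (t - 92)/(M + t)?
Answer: 40041126062/132507705731 ≈ 0.30218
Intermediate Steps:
H(M, t) = (-92 + t)/(M + t)
-70042/(-231794) + H(-108, 596)/168687 = -70042/(-231794) + ((-92 + 596)/(-108 + 596))/168687 = -70042*(-1/231794) + (504/488)*(1/168687) = 35021/115897 + ((1/488)*504)*(1/168687) = 35021/115897 + (63/61)*(1/168687) = 35021/115897 + 7/1143323 = 40041126062/132507705731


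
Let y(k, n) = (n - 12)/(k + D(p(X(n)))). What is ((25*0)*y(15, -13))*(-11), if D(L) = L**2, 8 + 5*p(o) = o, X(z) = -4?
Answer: 0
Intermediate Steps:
p(o) = -8/5 + o/5
y(k, n) = (-12 + n)/(144/25 + k) (y(k, n) = (n - 12)/(k + (-8/5 + (1/5)*(-4))**2) = (-12 + n)/(k + (-8/5 - 4/5)**2) = (-12 + n)/(k + (-12/5)**2) = (-12 + n)/(k + 144/25) = (-12 + n)/(144/25 + k))
((25*0)*y(15, -13))*(-11) = ((25*0)*(25*(-12 - 13)/(144 + 25*15)))*(-11) = (0*(25*(-25)/(144 + 375)))*(-11) = (0*(25*(-25)/519))*(-11) = (0*(25*(1/519)*(-25)))*(-11) = (0*(-625/519))*(-11) = 0*(-11) = 0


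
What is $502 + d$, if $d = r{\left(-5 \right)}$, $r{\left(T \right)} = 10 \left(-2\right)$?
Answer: $482$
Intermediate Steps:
$r{\left(T \right)} = -20$
$d = -20$
$502 + d = 502 - 20 = 482$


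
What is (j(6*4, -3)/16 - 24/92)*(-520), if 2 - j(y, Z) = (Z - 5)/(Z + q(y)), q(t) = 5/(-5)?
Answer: 3120/23 ≈ 135.65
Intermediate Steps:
q(t) = -1 (q(t) = 5*(-1/5) = -1)
j(y, Z) = 2 - (-5 + Z)/(-1 + Z) (j(y, Z) = 2 - (Z - 5)/(Z - 1) = 2 - (-5 + Z)/(-1 + Z))
(j(6*4, -3)/16 - 24/92)*(-520) = (((3 - 3)/(-1 - 3))/16 - 24/92)*(-520) = ((0/(-4))*(1/16) - 24*1/92)*(-520) = (-1/4*0*(1/16) - 6/23)*(-520) = (0*(1/16) - 6/23)*(-520) = (0 - 6/23)*(-520) = -6/23*(-520) = 3120/23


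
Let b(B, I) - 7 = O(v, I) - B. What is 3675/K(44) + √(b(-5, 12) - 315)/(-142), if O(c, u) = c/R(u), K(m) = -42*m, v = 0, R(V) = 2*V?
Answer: -175/88 - I*√303/142 ≈ -1.9886 - 0.12258*I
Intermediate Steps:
O(c, u) = c/(2*u) (O(c, u) = c/((2*u)) = c*(1/(2*u)) = c/(2*u))
b(B, I) = 7 - B (b(B, I) = 7 + ((½)*0/I - B) = 7 + (0 - B) = 7 - B)
3675/K(44) + √(b(-5, 12) - 315)/(-142) = 3675/((-42*44)) + √((7 - 1*(-5)) - 315)/(-142) = 3675/(-1848) + √((7 + 5) - 315)*(-1/142) = 3675*(-1/1848) + √(12 - 315)*(-1/142) = -175/88 + √(-303)*(-1/142) = -175/88 + (I*√303)*(-1/142) = -175/88 - I*√303/142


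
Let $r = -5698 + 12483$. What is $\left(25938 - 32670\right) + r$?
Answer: $53$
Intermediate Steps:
$r = 6785$
$\left(25938 - 32670\right) + r = \left(25938 - 32670\right) + 6785 = -6732 + 6785 = 53$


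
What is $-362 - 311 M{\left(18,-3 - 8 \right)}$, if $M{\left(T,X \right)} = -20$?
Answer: $5858$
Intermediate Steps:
$-362 - 311 M{\left(18,-3 - 8 \right)} = -362 - -6220 = -362 + 6220 = 5858$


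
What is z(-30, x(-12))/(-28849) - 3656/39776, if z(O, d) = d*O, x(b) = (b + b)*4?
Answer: -27503353/143437228 ≈ -0.19174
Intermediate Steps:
x(b) = 8*b (x(b) = (2*b)*4 = 8*b)
z(O, d) = O*d
z(-30, x(-12))/(-28849) - 3656/39776 = -240*(-12)/(-28849) - 3656/39776 = -30*(-96)*(-1/28849) - 3656*1/39776 = 2880*(-1/28849) - 457/4972 = -2880/28849 - 457/4972 = -27503353/143437228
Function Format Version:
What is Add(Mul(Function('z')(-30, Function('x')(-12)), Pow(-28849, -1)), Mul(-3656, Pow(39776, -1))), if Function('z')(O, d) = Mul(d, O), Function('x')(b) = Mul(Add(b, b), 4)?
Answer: Rational(-27503353, 143437228) ≈ -0.19174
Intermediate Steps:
Function('x')(b) = Mul(8, b) (Function('x')(b) = Mul(Mul(2, b), 4) = Mul(8, b))
Function('z')(O, d) = Mul(O, d)
Add(Mul(Function('z')(-30, Function('x')(-12)), Pow(-28849, -1)), Mul(-3656, Pow(39776, -1))) = Add(Mul(Mul(-30, Mul(8, -12)), Pow(-28849, -1)), Mul(-3656, Pow(39776, -1))) = Add(Mul(Mul(-30, -96), Rational(-1, 28849)), Mul(-3656, Rational(1, 39776))) = Add(Mul(2880, Rational(-1, 28849)), Rational(-457, 4972)) = Add(Rational(-2880, 28849), Rational(-457, 4972)) = Rational(-27503353, 143437228)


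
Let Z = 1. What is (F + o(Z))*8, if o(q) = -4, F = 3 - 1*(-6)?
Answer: 40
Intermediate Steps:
F = 9 (F = 3 + 6 = 9)
(F + o(Z))*8 = (9 - 4)*8 = 5*8 = 40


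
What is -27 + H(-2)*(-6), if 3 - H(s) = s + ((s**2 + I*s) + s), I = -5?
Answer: 15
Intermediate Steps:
H(s) = 3 - s**2 + 3*s (H(s) = 3 - (s + ((s**2 - 5*s) + s)) = 3 - (s + (s**2 - 4*s)) = 3 - (s**2 - 3*s) = 3 + (-s**2 + 3*s) = 3 - s**2 + 3*s)
-27 + H(-2)*(-6) = -27 + (3 - 1*(-2)**2 + 3*(-2))*(-6) = -27 + (3 - 1*4 - 6)*(-6) = -27 + (3 - 4 - 6)*(-6) = -27 - 7*(-6) = -27 + 42 = 15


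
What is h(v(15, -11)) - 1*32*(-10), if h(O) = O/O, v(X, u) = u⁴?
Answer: 321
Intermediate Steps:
h(O) = 1
h(v(15, -11)) - 1*32*(-10) = 1 - 1*32*(-10) = 1 - 32*(-10) = 1 + 320 = 321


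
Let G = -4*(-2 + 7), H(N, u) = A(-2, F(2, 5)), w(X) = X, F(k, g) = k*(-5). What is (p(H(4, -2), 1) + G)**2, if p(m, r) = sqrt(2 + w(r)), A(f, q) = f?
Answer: (20 - sqrt(3))**2 ≈ 333.72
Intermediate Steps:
F(k, g) = -5*k
H(N, u) = -2
p(m, r) = sqrt(2 + r)
G = -20 (G = -4*5 = -20)
(p(H(4, -2), 1) + G)**2 = (sqrt(2 + 1) - 20)**2 = (sqrt(3) - 20)**2 = (-20 + sqrt(3))**2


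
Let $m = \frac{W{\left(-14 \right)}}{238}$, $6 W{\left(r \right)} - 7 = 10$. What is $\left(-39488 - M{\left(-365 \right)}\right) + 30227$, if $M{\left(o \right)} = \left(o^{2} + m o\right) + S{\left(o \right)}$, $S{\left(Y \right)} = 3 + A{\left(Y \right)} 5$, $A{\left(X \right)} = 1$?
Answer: $- \frac{11969131}{84} \approx -1.4249 \cdot 10^{5}$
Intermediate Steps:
$S{\left(Y \right)} = 8$ ($S{\left(Y \right)} = 3 + 1 \cdot 5 = 3 + 5 = 8$)
$W{\left(r \right)} = \frac{17}{6}$ ($W{\left(r \right)} = \frac{7}{6} + \frac{1}{6} \cdot 10 = \frac{7}{6} + \frac{5}{3} = \frac{17}{6}$)
$m = \frac{1}{84}$ ($m = \frac{17}{6 \cdot 238} = \frac{17}{6} \cdot \frac{1}{238} = \frac{1}{84} \approx 0.011905$)
$M{\left(o \right)} = 8 + o^{2} + \frac{o}{84}$ ($M{\left(o \right)} = \left(o^{2} + \frac{o}{84}\right) + 8 = 8 + o^{2} + \frac{o}{84}$)
$\left(-39488 - M{\left(-365 \right)}\right) + 30227 = \left(-39488 - \left(8 + \left(-365\right)^{2} + \frac{1}{84} \left(-365\right)\right)\right) + 30227 = \left(-39488 - \left(8 + 133225 - \frac{365}{84}\right)\right) + 30227 = \left(-39488 - \frac{11191207}{84}\right) + 30227 = - \frac{14508199}{84} + 30227 = - \frac{11969131}{84}$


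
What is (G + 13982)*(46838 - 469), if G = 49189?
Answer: 2929176099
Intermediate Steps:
(G + 13982)*(46838 - 469) = (49189 + 13982)*(46838 - 469) = 63171*46369 = 2929176099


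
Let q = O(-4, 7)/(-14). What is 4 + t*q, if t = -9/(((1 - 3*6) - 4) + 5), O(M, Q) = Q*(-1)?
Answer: 137/32 ≈ 4.2813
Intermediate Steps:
O(M, Q) = -Q
q = ½ (q = -1*7/(-14) = -7*(-1/14) = ½ ≈ 0.50000)
t = 9/16 (t = -9/(((1 - 18) - 4) + 5) = -9/((-17 - 4) + 5) = -9/(-21 + 5) = -9/(-16) = -9*(-1/16) = 9/16 ≈ 0.56250)
4 + t*q = 4 + (9/16)*(½) = 4 + 9/32 = 137/32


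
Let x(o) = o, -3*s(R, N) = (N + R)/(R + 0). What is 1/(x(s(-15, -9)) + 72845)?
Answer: 15/1092667 ≈ 1.3728e-5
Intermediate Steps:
s(R, N) = -(N + R)/(3*R) (s(R, N) = -(N + R)/(3*(R + 0)) = -(N + R)/(3*R))
1/(x(s(-15, -9)) + 72845) = 1/((⅓)*(-1*(-9) - 1*(-15))/(-15) + 72845) = 1/((⅓)*(-1/15)*(9 + 15) + 72845) = 1/((⅓)*(-1/15)*24 + 72845) = 1/(-8/15 + 72845) = 1/(1092667/15) = 15/1092667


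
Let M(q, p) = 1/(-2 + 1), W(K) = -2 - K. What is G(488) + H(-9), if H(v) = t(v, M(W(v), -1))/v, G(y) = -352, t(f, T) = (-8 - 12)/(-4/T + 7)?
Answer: -34828/99 ≈ -351.80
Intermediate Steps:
M(q, p) = -1 (M(q, p) = 1/(-1) = -1)
t(f, T) = -20/(7 - 4/T)
H(v) = -20/(11*v) (H(v) = (-20*(-1)/(-4 + 7*(-1)))/v = (-20*(-1)/(-4 - 7))/v = (-20*(-1)/(-11))/v = (-20*(-1)*(-1/11))/v = -20/(11*v))
G(488) + H(-9) = -352 - 20/11/(-9) = -352 - 20/11*(-1/9) = -352 + 20/99 = -34828/99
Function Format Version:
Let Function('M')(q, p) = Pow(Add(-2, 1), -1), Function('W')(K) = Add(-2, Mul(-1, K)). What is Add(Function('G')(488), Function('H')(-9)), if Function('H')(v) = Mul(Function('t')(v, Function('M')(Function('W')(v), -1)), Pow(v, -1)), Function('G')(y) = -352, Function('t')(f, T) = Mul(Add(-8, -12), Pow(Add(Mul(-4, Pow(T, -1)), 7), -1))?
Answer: Rational(-34828, 99) ≈ -351.80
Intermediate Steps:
Function('M')(q, p) = -1 (Function('M')(q, p) = Pow(-1, -1) = -1)
Function('t')(f, T) = Mul(-20, Pow(Add(7, Mul(-4, Pow(T, -1))), -1))
Function('H')(v) = Mul(Rational(-20, 11), Pow(v, -1)) (Function('H')(v) = Mul(Mul(-20, -1, Pow(Add(-4, Mul(7, -1)), -1)), Pow(v, -1)) = Mul(Mul(-20, -1, Pow(Add(-4, -7), -1)), Pow(v, -1)) = Mul(Mul(-20, -1, Pow(-11, -1)), Pow(v, -1)) = Mul(Mul(-20, -1, Rational(-1, 11)), Pow(v, -1)) = Mul(Rational(-20, 11), Pow(v, -1)))
Add(Function('G')(488), Function('H')(-9)) = Add(-352, Mul(Rational(-20, 11), Pow(-9, -1))) = Add(-352, Mul(Rational(-20, 11), Rational(-1, 9))) = Add(-352, Rational(20, 99)) = Rational(-34828, 99)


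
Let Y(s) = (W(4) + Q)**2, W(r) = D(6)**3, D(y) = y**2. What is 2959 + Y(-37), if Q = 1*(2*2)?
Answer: 2177158559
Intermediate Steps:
W(r) = 46656 (W(r) = (6**2)**3 = 36**3 = 46656)
Q = 4 (Q = 1*4 = 4)
Y(s) = 2177155600 (Y(s) = (46656 + 4)**2 = 46660**2 = 2177155600)
2959 + Y(-37) = 2959 + 2177155600 = 2177158559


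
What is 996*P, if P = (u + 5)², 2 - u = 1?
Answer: 35856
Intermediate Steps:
u = 1 (u = 2 - 1*1 = 2 - 1 = 1)
P = 36 (P = (1 + 5)² = 6² = 36)
996*P = 996*36 = 35856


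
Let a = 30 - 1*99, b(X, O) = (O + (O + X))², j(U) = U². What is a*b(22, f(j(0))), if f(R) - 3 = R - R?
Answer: -54096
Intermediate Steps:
f(R) = 3 (f(R) = 3 + (R - R) = 3 + 0 = 3)
b(X, O) = (X + 2*O)²
a = -69 (a = 30 - 99 = -69)
a*b(22, f(j(0))) = -69*(22 + 2*3)² = -69*(22 + 6)² = -69*28² = -69*784 = -54096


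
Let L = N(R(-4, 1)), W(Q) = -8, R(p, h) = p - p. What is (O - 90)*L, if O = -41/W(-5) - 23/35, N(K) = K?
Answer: 0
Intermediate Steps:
R(p, h) = 0
L = 0
O = 1251/280 (O = -41/(-8) - 23/35 = -41*(-⅛) - 23*1/35 = 41/8 - 23/35 = 1251/280 ≈ 4.4679)
(O - 90)*L = (1251/280 - 90)*0 = -23949/280*0 = 0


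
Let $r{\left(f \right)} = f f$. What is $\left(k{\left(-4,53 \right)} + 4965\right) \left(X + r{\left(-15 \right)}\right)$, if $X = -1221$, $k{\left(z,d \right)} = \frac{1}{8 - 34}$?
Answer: $- \frac{64286322}{13} \approx -4.9451 \cdot 10^{6}$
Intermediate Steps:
$k{\left(z,d \right)} = - \frac{1}{26}$ ($k{\left(z,d \right)} = \frac{1}{8 - 34} = \frac{1}{-26} = - \frac{1}{26}$)
$r{\left(f \right)} = f^{2}$
$\left(k{\left(-4,53 \right)} + 4965\right) \left(X + r{\left(-15 \right)}\right) = \left(- \frac{1}{26} + 4965\right) \left(-1221 + \left(-15\right)^{2}\right) = \frac{129089 \left(-1221 + 225\right)}{26} = \frac{129089}{26} \left(-996\right) = - \frac{64286322}{13}$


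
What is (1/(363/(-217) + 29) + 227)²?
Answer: 1812596390929/35164900 ≈ 51546.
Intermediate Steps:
(1/(363/(-217) + 29) + 227)² = (1/(363*(-1/217) + 29) + 227)² = (1/(-363/217 + 29) + 227)² = (1/(5930/217) + 227)² = (217/5930 + 227)² = (1346327/5930)² = 1812596390929/35164900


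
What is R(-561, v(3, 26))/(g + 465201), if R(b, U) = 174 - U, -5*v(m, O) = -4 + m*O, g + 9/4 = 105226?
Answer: 3776/11408495 ≈ 0.00033098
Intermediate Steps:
g = 420895/4 (g = -9/4 + 105226 = 420895/4 ≈ 1.0522e+5)
v(m, O) = 4/5 - O*m/5 (v(m, O) = -(-4 + m*O)/5 = -(-4 + O*m)/5 = 4/5 - O*m/5)
R(-561, v(3, 26))/(g + 465201) = (174 - (4/5 - 1/5*26*3))/(420895/4 + 465201) = (174 - (4/5 - 78/5))/(2281699/4) = (174 - 1*(-74/5))*(4/2281699) = (174 + 74/5)*(4/2281699) = (944/5)*(4/2281699) = 3776/11408495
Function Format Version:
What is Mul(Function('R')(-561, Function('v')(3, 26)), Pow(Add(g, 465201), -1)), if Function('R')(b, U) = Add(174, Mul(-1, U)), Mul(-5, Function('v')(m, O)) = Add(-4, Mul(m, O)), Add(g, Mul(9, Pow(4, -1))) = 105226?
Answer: Rational(3776, 11408495) ≈ 0.00033098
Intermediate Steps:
g = Rational(420895, 4) (g = Add(Rational(-9, 4), 105226) = Rational(420895, 4) ≈ 1.0522e+5)
Function('v')(m, O) = Add(Rational(4, 5), Mul(Rational(-1, 5), O, m)) (Function('v')(m, O) = Mul(Rational(-1, 5), Add(-4, Mul(m, O))) = Mul(Rational(-1, 5), Add(-4, Mul(O, m))) = Add(Rational(4, 5), Mul(Rational(-1, 5), O, m)))
Mul(Function('R')(-561, Function('v')(3, 26)), Pow(Add(g, 465201), -1)) = Mul(Add(174, Mul(-1, Add(Rational(4, 5), Mul(Rational(-1, 5), 26, 3)))), Pow(Add(Rational(420895, 4), 465201), -1)) = Mul(Add(174, Mul(-1, Add(Rational(4, 5), Rational(-78, 5)))), Pow(Rational(2281699, 4), -1)) = Mul(Add(174, Mul(-1, Rational(-74, 5))), Rational(4, 2281699)) = Mul(Add(174, Rational(74, 5)), Rational(4, 2281699)) = Mul(Rational(944, 5), Rational(4, 2281699)) = Rational(3776, 11408495)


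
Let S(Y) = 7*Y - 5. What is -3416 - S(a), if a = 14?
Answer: -3509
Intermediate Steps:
S(Y) = -5 + 7*Y
-3416 - S(a) = -3416 - (-5 + 7*14) = -3416 - (-5 + 98) = -3416 - 1*93 = -3416 - 93 = -3509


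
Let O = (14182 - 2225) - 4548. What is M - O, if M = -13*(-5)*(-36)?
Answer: -9749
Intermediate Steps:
M = -2340 (M = 65*(-36) = -2340)
O = 7409 (O = 11957 - 4548 = 7409)
M - O = -2340 - 1*7409 = -2340 - 7409 = -9749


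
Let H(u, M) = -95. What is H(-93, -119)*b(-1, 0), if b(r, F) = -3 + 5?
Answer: -190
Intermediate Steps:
b(r, F) = 2
H(-93, -119)*b(-1, 0) = -95*2 = -190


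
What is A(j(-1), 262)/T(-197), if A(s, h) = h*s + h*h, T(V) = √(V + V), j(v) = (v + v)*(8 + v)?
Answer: -32488*I*√394/197 ≈ -3273.4*I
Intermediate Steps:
j(v) = 2*v*(8 + v) (j(v) = (2*v)*(8 + v) = 2*v*(8 + v))
T(V) = √2*√V (T(V) = √(2*V) = √2*√V)
A(s, h) = h² + h*s (A(s, h) = h*s + h² = h² + h*s)
A(j(-1), 262)/T(-197) = (262*(262 + 2*(-1)*(8 - 1)))/((√2*√(-197))) = (262*(262 + 2*(-1)*7))/((√2*(I*√197))) = (262*(262 - 14))/((I*√394)) = (262*248)*(-I*√394/394) = 64976*(-I*√394/394) = -32488*I*√394/197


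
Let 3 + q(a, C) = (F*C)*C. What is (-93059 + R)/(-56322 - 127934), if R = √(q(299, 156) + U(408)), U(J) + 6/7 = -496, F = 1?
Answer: 93059/184256 - √1167971/1289792 ≈ 0.50422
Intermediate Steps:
U(J) = -3478/7 (U(J) = -6/7 - 496 = -3478/7)
q(a, C) = -3 + C² (q(a, C) = -3 + (1*C)*C = -3 + C*C = -3 + C²)
R = √1167971/7 (R = √((-3 + 156²) - 3478/7) = √((-3 + 24336) - 3478/7) = √(24333 - 3478/7) = √(166853/7) = √1167971/7 ≈ 154.39)
(-93059 + R)/(-56322 - 127934) = (-93059 + √1167971/7)/(-56322 - 127934) = (-93059 + √1167971/7)/(-184256) = (-93059 + √1167971/7)*(-1/184256) = 93059/184256 - √1167971/1289792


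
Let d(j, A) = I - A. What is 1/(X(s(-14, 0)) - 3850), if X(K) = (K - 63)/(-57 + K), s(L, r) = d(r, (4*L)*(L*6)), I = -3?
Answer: -794/3056105 ≈ -0.00025981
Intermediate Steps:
d(j, A) = -3 - A
s(L, r) = -3 - 24*L**2 (s(L, r) = -3 - 4*L*L*6 = -3 - 4*L*6*L = -3 - 24*L**2)
X(K) = (-63 + K)/(-57 + K)
1/(X(s(-14, 0)) - 3850) = 1/((-63 + (-3 - 24*(-14)**2))/(-57 + (-3 - 24*(-14)**2)) - 3850) = 1/((-63 + (-3 - 24*196))/(-57 + (-3 - 24*196)) - 3850) = 1/((-63 + (-3 - 4704))/(-57 + (-3 - 4704)) - 3850) = 1/((-63 - 4707)/(-57 - 4707) - 3850) = 1/(-4770/(-4764) - 3850) = 1/(-1/4764*(-4770) - 3850) = 1/(795/794 - 3850) = 1/(-3056105/794) = -794/3056105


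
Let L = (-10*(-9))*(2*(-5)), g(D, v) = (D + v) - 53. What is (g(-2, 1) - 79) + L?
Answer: -1033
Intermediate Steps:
g(D, v) = -53 + D + v
L = -900 (L = 90*(-10) = -900)
(g(-2, 1) - 79) + L = ((-53 - 2 + 1) - 79) - 900 = (-54 - 79) - 900 = -133 - 900 = -1033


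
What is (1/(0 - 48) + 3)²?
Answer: 20449/2304 ≈ 8.8754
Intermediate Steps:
(1/(0 - 48) + 3)² = (1/(-48) + 3)² = (-1/48 + 3)² = (143/48)² = 20449/2304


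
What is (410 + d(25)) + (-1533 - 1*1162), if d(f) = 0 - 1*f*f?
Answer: -2910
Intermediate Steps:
d(f) = -f² (d(f) = 0 - f*f = 0 - f² = -f²)
(410 + d(25)) + (-1533 - 1*1162) = (410 - 1*25²) + (-1533 - 1*1162) = (410 - 1*625) + (-1533 - 1162) = (410 - 625) - 2695 = -215 - 2695 = -2910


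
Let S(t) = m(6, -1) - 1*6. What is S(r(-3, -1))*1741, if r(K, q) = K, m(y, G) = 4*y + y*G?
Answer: 20892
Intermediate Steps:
m(y, G) = 4*y + G*y
S(t) = 12 (S(t) = 6*(4 - 1) - 1*6 = 6*3 - 6 = 18 - 6 = 12)
S(r(-3, -1))*1741 = 12*1741 = 20892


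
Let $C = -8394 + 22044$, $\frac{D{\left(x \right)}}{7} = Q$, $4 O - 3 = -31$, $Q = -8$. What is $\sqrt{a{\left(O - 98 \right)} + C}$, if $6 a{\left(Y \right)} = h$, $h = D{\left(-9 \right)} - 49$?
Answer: $\frac{\sqrt{54530}}{2} \approx 116.76$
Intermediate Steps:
$O = -7$ ($O = \frac{3}{4} + \frac{1}{4} \left(-31\right) = \frac{3}{4} - \frac{31}{4} = -7$)
$D{\left(x \right)} = -56$ ($D{\left(x \right)} = 7 \left(-8\right) = -56$)
$C = 13650$
$h = -105$ ($h = -56 - 49 = -105$)
$a{\left(Y \right)} = - \frac{35}{2}$ ($a{\left(Y \right)} = \frac{1}{6} \left(-105\right) = - \frac{35}{2}$)
$\sqrt{a{\left(O - 98 \right)} + C} = \sqrt{- \frac{35}{2} + 13650} = \sqrt{\frac{27265}{2}} = \frac{\sqrt{54530}}{2}$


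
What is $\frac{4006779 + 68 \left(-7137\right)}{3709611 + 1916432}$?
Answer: $\frac{3521463}{5626043} \approx 0.62592$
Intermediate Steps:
$\frac{4006779 + 68 \left(-7137\right)}{3709611 + 1916432} = \frac{4006779 - 485316}{5626043} = 3521463 \cdot \frac{1}{5626043} = \frac{3521463}{5626043}$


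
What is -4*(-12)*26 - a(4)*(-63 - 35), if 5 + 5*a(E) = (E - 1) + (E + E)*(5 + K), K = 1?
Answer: 10748/5 ≈ 2149.6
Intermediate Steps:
a(E) = -6/5 + 13*E/5 (a(E) = -1 + ((E - 1) + (E + E)*(5 + 1))/5 = -1 + ((-1 + E) + (2*E)*6)/5 = -1 + ((-1 + E) + 12*E)/5 = -1 + (-1 + 13*E)/5 = -1 + (-⅕ + 13*E/5) = -6/5 + 13*E/5)
-4*(-12)*26 - a(4)*(-63 - 35) = -4*(-12)*26 - (-6/5 + (13/5)*4)*(-63 - 35) = 48*26 - (-6/5 + 52/5)*(-98) = 1248 - 46*(-98)/5 = 1248 - 1*(-4508/5) = 1248 + 4508/5 = 10748/5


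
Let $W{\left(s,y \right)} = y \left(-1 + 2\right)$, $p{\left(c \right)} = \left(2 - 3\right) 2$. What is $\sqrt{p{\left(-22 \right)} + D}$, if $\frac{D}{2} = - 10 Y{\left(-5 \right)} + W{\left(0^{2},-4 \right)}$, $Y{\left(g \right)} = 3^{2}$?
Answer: $i \sqrt{190} \approx 13.784 i$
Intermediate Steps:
$p{\left(c \right)} = -2$ ($p{\left(c \right)} = \left(-1\right) 2 = -2$)
$Y{\left(g \right)} = 9$
$W{\left(s,y \right)} = y$ ($W{\left(s,y \right)} = y 1 = y$)
$D = -188$ ($D = 2 \left(\left(-10\right) 9 - 4\right) = 2 \left(-90 - 4\right) = 2 \left(-94\right) = -188$)
$\sqrt{p{\left(-22 \right)} + D} = \sqrt{-2 - 188} = \sqrt{-190} = i \sqrt{190}$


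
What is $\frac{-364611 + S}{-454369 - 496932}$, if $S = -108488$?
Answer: $\frac{473099}{951301} \approx 0.49732$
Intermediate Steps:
$\frac{-364611 + S}{-454369 - 496932} = \frac{-364611 - 108488}{-454369 - 496932} = - \frac{473099}{-951301} = \left(-473099\right) \left(- \frac{1}{951301}\right) = \frac{473099}{951301}$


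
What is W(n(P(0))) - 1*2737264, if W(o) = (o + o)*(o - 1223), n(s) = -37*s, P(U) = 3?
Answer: -2441116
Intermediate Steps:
W(o) = 2*o*(-1223 + o) (W(o) = (2*o)*(-1223 + o) = 2*o*(-1223 + o))
W(n(P(0))) - 1*2737264 = 2*(-37*3)*(-1223 - 37*3) - 1*2737264 = 2*(-111)*(-1223 - 111) - 2737264 = 2*(-111)*(-1334) - 2737264 = 296148 - 2737264 = -2441116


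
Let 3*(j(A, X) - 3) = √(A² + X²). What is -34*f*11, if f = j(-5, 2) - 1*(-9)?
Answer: -4488 - 374*√29/3 ≈ -5159.4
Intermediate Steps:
j(A, X) = 3 + √(A² + X²)/3
f = 12 + √29/3 (f = (3 + √((-5)² + 2²)/3) - 1*(-9) = (3 + √(25 + 4)/3) + 9 = (3 + √29/3) + 9 = 12 + √29/3 ≈ 13.795)
-34*f*11 = -34*(12 + √29/3)*11 = (-408 - 34*√29/3)*11 = -4488 - 374*√29/3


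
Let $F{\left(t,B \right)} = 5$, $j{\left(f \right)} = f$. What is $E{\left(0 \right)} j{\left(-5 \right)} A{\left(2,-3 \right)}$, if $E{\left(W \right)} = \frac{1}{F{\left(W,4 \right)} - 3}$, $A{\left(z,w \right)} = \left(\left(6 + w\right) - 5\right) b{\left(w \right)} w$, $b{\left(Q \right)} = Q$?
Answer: $45$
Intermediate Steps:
$A{\left(z,w \right)} = w^{2} \left(1 + w\right)$ ($A{\left(z,w \right)} = \left(\left(6 + w\right) - 5\right) w w = \left(1 + w\right) w w = w \left(1 + w\right) w = w^{2} \left(1 + w\right)$)
$E{\left(W \right)} = \frac{1}{2}$ ($E{\left(W \right)} = \frac{1}{5 - 3} = \frac{1}{2}$)
$E{\left(0 \right)} j{\left(-5 \right)} A{\left(2,-3 \right)} = \frac{1}{2} \left(-5\right) \left(-3\right)^{2} \left(1 - 3\right) = - \frac{5 \cdot 9 \left(-2\right)}{2} = \left(- \frac{5}{2}\right) \left(-18\right) = 45$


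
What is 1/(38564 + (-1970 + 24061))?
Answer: 1/60655 ≈ 1.6487e-5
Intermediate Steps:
1/(38564 + (-1970 + 24061)) = 1/(38564 + 22091) = 1/60655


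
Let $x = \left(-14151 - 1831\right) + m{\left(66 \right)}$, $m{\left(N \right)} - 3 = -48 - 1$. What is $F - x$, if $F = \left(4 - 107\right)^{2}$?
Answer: $26637$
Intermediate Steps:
$m{\left(N \right)} = -46$ ($m{\left(N \right)} = 3 - 49 = -46$)
$F = 10609$ ($F = \left(-103\right)^{2} = 10609$)
$x = -16028$ ($x = \left(-14151 - 1831\right) - 46 = -15982 - 46 = -16028$)
$F - x = 10609 - -16028 = 10609 + 16028 = 26637$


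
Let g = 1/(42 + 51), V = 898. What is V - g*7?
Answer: 83507/93 ≈ 897.92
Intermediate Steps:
g = 1/93 ≈ 0.010753
V - g*7 = 898 - 7/93 = 83507/93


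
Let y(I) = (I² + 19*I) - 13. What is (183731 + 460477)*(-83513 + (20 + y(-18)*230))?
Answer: -58380061584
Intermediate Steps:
y(I) = -13 + I² + 19*I
(183731 + 460477)*(-83513 + (20 + y(-18)*230)) = (183731 + 460477)*(-83513 + (20 + (-13 + (-18)² + 19*(-18))*230)) = 644208*(-83513 + (20 + (-13 + 324 - 342)*230)) = 644208*(-83513 + (20 - 31*230)) = 644208*(-83513 + (20 - 7130)) = 644208*(-83513 - 7110) = 644208*(-90623) = -58380061584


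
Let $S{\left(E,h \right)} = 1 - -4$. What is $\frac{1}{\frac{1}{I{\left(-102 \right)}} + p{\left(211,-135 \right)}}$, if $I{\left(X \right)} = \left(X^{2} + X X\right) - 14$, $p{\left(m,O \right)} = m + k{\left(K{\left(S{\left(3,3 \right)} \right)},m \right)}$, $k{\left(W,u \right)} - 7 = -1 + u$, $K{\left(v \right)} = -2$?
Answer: $\frac{20794}{8899833} \approx 0.0023364$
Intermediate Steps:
$S{\left(E,h \right)} = 5$ ($S{\left(E,h \right)} = 1 + 4 = 5$)
$k{\left(W,u \right)} = 6 + u$ ($k{\left(W,u \right)} = 7 + \left(-1 + u\right) = 6 + u$)
$p{\left(m,O \right)} = 6 + 2 m$ ($p{\left(m,O \right)} = m + \left(6 + m\right) = 6 + 2 m$)
$I{\left(X \right)} = -14 + 2 X^{2}$ ($I{\left(X \right)} = \left(X^{2} + X^{2}\right) - 14 = 2 X^{2} - 14 = -14 + 2 X^{2}$)
$\frac{1}{\frac{1}{I{\left(-102 \right)}} + p{\left(211,-135 \right)}} = \frac{1}{\frac{1}{-14 + 2 \left(-102\right)^{2}} + \left(6 + 2 \cdot 211\right)} = \frac{1}{\frac{1}{-14 + 2 \cdot 10404} + \left(6 + 422\right)} = \frac{1}{\frac{1}{-14 + 20808} + 428} = \frac{1}{\frac{1}{20794} + 428} = \frac{1}{\frac{8899833}{20794}} = \frac{20794}{8899833}$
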